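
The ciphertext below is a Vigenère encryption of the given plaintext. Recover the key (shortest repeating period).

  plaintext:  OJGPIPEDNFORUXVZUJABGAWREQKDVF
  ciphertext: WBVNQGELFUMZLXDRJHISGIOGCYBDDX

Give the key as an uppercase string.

  i= 0: W-O =  8 → I
  i= 1: B-J = 18 → S
  i= 2: V-G = 15 → P
  i= 3: N-P = 24 → Y
  i= 4: Q-I =  8 → I
  i= 5: G-P = 17 → R
  i= 6: E-E =  0 → A
  i= 7: L-D =  8 → I
  i= 8: F-N = 18 → S
  i= 9: U-F = 15 → P
  i=10: M-O = 24 → Y
  i=11: Z-R =  8 → I
  i=12: L-U = 17 → R
  i=13: X-X =  0 → A
  i=14: D-V =  8 → I
  i=15: R-Z = 18 → S
  i=16: J-U = 15 → P
  i=17: H-J = 24 → Y
  i=18: I-A =  8 → I
  i=19: S-B = 17 → R
  i=20: G-G =  0 → A
  i=21: I-A =  8 → I
  i=22: O-W = 18 → S
  i=23: G-R = 15 → P
  i=24: C-E = 24 → Y
  i=25: Y-Q =  8 → I
  i=26: B-K = 17 → R
  i=27: D-D =  0 → A
  i=28: D-V =  8 → I
  i=29: X-F = 18 → S
  shifts repeat with period 7: ISPYIRA

ISPYIRA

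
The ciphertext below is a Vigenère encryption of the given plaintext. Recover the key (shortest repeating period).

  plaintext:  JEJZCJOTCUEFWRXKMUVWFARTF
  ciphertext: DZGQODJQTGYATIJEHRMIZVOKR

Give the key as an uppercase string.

  i= 0: D-J = 20 → U
  i= 1: Z-E = 21 → V
  i= 2: G-J = 23 → X
  i= 3: Q-Z = 17 → R
  i= 4: O-C = 12 → M
  i= 5: D-J = 20 → U
  i= 6: J-O = 21 → V
  i= 7: Q-T = 23 → X
  i= 8: T-C = 17 → R
  i= 9: G-U = 12 → M
  i=10: Y-E = 20 → U
  i=11: A-F = 21 → V
  i=12: T-W = 23 → X
  i=13: I-R = 17 → R
  i=14: J-X = 12 → M
  i=15: E-K = 20 → U
  i=16: H-M = 21 → V
  i=17: R-U = 23 → X
  i=18: M-V = 17 → R
  i=19: I-W = 12 → M
  i=20: Z-F = 20 → U
  i=21: V-A = 21 → V
  i=22: O-R = 23 → X
  i=23: K-T = 17 → R
  i=24: R-F = 12 → M
  shifts repeat with period 5: UVXRM

UVXRM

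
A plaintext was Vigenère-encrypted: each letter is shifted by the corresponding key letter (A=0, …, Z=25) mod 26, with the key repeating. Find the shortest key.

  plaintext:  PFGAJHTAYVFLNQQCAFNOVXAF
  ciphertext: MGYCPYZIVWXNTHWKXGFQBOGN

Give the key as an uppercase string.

XBSCGRGI

  i= 0: M-P = 23 → X
  i= 1: G-F =  1 → B
  i= 2: Y-G = 18 → S
  i= 3: C-A =  2 → C
  i= 4: P-J =  6 → G
  i= 5: Y-H = 17 → R
  i= 6: Z-T =  6 → G
  i= 7: I-A =  8 → I
  i= 8: V-Y = 23 → X
  i= 9: W-V =  1 → B
  i=10: X-F = 18 → S
  i=11: N-L =  2 → C
  i=12: T-N =  6 → G
  i=13: H-Q = 17 → R
  i=14: W-Q =  6 → G
  i=15: K-C =  8 → I
  i=16: X-A = 23 → X
  i=17: G-F =  1 → B
  i=18: F-N = 18 → S
  i=19: Q-O =  2 → C
  i=20: B-V =  6 → G
  i=21: O-X = 17 → R
  i=22: G-A =  6 → G
  i=23: N-F =  8 → I
  shifts repeat with period 8: XBSCGRGI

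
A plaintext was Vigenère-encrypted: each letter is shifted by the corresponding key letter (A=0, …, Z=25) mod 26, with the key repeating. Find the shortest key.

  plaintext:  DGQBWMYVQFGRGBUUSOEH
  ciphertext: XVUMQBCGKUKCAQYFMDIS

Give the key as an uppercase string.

  i= 0: X-D = 20 → U
  i= 1: V-G = 15 → P
  i= 2: U-Q =  4 → E
  i= 3: M-B = 11 → L
  i= 4: Q-W = 20 → U
  i= 5: B-M = 15 → P
  i= 6: C-Y =  4 → E
  i= 7: G-V = 11 → L
  i= 8: K-Q = 20 → U
  i= 9: U-F = 15 → P
  i=10: K-G =  4 → E
  i=11: C-R = 11 → L
  i=12: A-G = 20 → U
  i=13: Q-B = 15 → P
  i=14: Y-U =  4 → E
  i=15: F-U = 11 → L
  i=16: M-S = 20 → U
  i=17: D-O = 15 → P
  i=18: I-E =  4 → E
  i=19: S-H = 11 → L
  shifts repeat with period 4: UPEL

UPEL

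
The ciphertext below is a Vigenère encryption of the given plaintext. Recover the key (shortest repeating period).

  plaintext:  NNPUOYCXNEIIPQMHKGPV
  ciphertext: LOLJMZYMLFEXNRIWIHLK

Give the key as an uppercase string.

YBWP

  i= 0: L-N = 24 → Y
  i= 1: O-N =  1 → B
  i= 2: L-P = 22 → W
  i= 3: J-U = 15 → P
  i= 4: M-O = 24 → Y
  i= 5: Z-Y =  1 → B
  i= 6: Y-C = 22 → W
  i= 7: M-X = 15 → P
  i= 8: L-N = 24 → Y
  i= 9: F-E =  1 → B
  i=10: E-I = 22 → W
  i=11: X-I = 15 → P
  i=12: N-P = 24 → Y
  i=13: R-Q =  1 → B
  i=14: I-M = 22 → W
  i=15: W-H = 15 → P
  i=16: I-K = 24 → Y
  i=17: H-G =  1 → B
  i=18: L-P = 22 → W
  i=19: K-V = 15 → P
  shifts repeat with period 4: YBWP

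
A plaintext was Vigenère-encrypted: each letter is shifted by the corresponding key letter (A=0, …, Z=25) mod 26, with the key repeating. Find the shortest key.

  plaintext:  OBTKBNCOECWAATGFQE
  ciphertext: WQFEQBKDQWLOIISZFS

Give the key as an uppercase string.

  i= 0: W-O =  8 → I
  i= 1: Q-B = 15 → P
  i= 2: F-T = 12 → M
  i= 3: E-K = 20 → U
  i= 4: Q-B = 15 → P
  i= 5: B-N = 14 → O
  i= 6: K-C =  8 → I
  i= 7: D-O = 15 → P
  i= 8: Q-E = 12 → M
  i= 9: W-C = 20 → U
  i=10: L-W = 15 → P
  i=11: O-A = 14 → O
  i=12: I-A =  8 → I
  i=13: I-T = 15 → P
  i=14: S-G = 12 → M
  i=15: Z-F = 20 → U
  i=16: F-Q = 15 → P
  i=17: S-E = 14 → O
  shifts repeat with period 6: IPMUPO

IPMUPO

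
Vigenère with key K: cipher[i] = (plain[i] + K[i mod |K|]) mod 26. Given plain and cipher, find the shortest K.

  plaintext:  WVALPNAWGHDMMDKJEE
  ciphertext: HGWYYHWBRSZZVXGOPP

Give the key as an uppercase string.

  i= 0: H-W = 11 → L
  i= 1: G-V = 11 → L
  i= 2: W-A = 22 → W
  i= 3: Y-L = 13 → N
  i= 4: Y-P =  9 → J
  i= 5: H-N = 20 → U
  i= 6: W-A = 22 → W
  i= 7: B-W =  5 → F
  i= 8: R-G = 11 → L
  i= 9: S-H = 11 → L
  i=10: Z-D = 22 → W
  i=11: Z-M = 13 → N
  i=12: V-M =  9 → J
  i=13: X-D = 20 → U
  i=14: G-K = 22 → W
  i=15: O-J =  5 → F
  i=16: P-E = 11 → L
  i=17: P-E = 11 → L
  shifts repeat with period 8: LLWNJUWF

LLWNJUWF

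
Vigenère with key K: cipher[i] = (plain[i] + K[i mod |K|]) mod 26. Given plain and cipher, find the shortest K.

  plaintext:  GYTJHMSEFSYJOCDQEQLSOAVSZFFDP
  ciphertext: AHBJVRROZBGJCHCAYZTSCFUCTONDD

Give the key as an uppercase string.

UJIAOFZK

  i= 0: A-G = 20 → U
  i= 1: H-Y =  9 → J
  i= 2: B-T =  8 → I
  i= 3: J-J =  0 → A
  i= 4: V-H = 14 → O
  i= 5: R-M =  5 → F
  i= 6: R-S = 25 → Z
  i= 7: O-E = 10 → K
  i= 8: Z-F = 20 → U
  i= 9: B-S =  9 → J
  i=10: G-Y =  8 → I
  i=11: J-J =  0 → A
  i=12: C-O = 14 → O
  i=13: H-C =  5 → F
  i=14: C-D = 25 → Z
  i=15: A-Q = 10 → K
  i=16: Y-E = 20 → U
  i=17: Z-Q =  9 → J
  i=18: T-L =  8 → I
  i=19: S-S =  0 → A
  i=20: C-O = 14 → O
  i=21: F-A =  5 → F
  i=22: U-V = 25 → Z
  i=23: C-S = 10 → K
  i=24: T-Z = 20 → U
  i=25: O-F =  9 → J
  i=26: N-F =  8 → I
  i=27: D-D =  0 → A
  i=28: D-P = 14 → O
  shifts repeat with period 8: UJIAOFZK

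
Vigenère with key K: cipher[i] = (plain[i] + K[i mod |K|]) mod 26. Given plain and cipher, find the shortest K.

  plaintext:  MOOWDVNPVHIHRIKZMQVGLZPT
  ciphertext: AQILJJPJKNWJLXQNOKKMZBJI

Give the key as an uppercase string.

OCUPG

  i= 0: A-M = 14 → O
  i= 1: Q-O =  2 → C
  i= 2: I-O = 20 → U
  i= 3: L-W = 15 → P
  i= 4: J-D =  6 → G
  i= 5: J-V = 14 → O
  i= 6: P-N =  2 → C
  i= 7: J-P = 20 → U
  i= 8: K-V = 15 → P
  i= 9: N-H =  6 → G
  i=10: W-I = 14 → O
  i=11: J-H =  2 → C
  i=12: L-R = 20 → U
  i=13: X-I = 15 → P
  i=14: Q-K =  6 → G
  i=15: N-Z = 14 → O
  i=16: O-M =  2 → C
  i=17: K-Q = 20 → U
  i=18: K-V = 15 → P
  i=19: M-G =  6 → G
  i=20: Z-L = 14 → O
  i=21: B-Z =  2 → C
  i=22: J-P = 20 → U
  i=23: I-T = 15 → P
  shifts repeat with period 5: OCUPG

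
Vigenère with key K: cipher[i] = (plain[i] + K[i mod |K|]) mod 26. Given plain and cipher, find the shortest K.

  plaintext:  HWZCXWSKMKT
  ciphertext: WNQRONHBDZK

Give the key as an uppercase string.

PRR

  i= 0: W-H = 15 → P
  i= 1: N-W = 17 → R
  i= 2: Q-Z = 17 → R
  i= 3: R-C = 15 → P
  i= 4: O-X = 17 → R
  i= 5: N-W = 17 → R
  i= 6: H-S = 15 → P
  i= 7: B-K = 17 → R
  i= 8: D-M = 17 → R
  i= 9: Z-K = 15 → P
  i=10: K-T = 17 → R
  shifts repeat with period 3: PRR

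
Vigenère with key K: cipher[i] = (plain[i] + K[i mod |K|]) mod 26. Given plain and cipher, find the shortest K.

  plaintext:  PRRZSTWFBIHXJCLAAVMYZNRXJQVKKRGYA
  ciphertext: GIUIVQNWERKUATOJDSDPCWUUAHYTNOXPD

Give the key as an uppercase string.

  i= 0: G-P = 17 → R
  i= 1: I-R = 17 → R
  i= 2: U-R =  3 → D
  i= 3: I-Z =  9 → J
  i= 4: V-S =  3 → D
  i= 5: Q-T = 23 → X
  i= 6: N-W = 17 → R
  i= 7: W-F = 17 → R
  i= 8: E-B =  3 → D
  i= 9: R-I =  9 → J
  i=10: K-H =  3 → D
  i=11: U-X = 23 → X
  i=12: A-J = 17 → R
  i=13: T-C = 17 → R
  i=14: O-L =  3 → D
  i=15: J-A =  9 → J
  i=16: D-A =  3 → D
  i=17: S-V = 23 → X
  i=18: D-M = 17 → R
  i=19: P-Y = 17 → R
  i=20: C-Z =  3 → D
  i=21: W-N =  9 → J
  i=22: U-R =  3 → D
  i=23: U-X = 23 → X
  i=24: A-J = 17 → R
  i=25: H-Q = 17 → R
  i=26: Y-V =  3 → D
  i=27: T-K =  9 → J
  i=28: N-K =  3 → D
  i=29: O-R = 23 → X
  i=30: X-G = 17 → R
  i=31: P-Y = 17 → R
  i=32: D-A =  3 → D
  shifts repeat with period 6: RRDJDX

RRDJDX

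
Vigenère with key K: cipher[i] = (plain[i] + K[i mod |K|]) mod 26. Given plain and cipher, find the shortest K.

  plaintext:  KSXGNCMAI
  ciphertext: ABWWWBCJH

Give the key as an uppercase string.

QJZ

  i= 0: A-K = 16 → Q
  i= 1: B-S =  9 → J
  i= 2: W-X = 25 → Z
  i= 3: W-G = 16 → Q
  i= 4: W-N =  9 → J
  i= 5: B-C = 25 → Z
  i= 6: C-M = 16 → Q
  i= 7: J-A =  9 → J
  i= 8: H-I = 25 → Z
  shifts repeat with period 3: QJZ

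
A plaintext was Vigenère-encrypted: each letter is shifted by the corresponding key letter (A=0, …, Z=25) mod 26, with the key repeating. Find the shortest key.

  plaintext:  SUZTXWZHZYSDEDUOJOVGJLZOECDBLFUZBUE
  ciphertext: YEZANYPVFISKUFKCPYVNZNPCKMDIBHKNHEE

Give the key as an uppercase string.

  i= 0: Y-S =  6 → G
  i= 1: E-U = 10 → K
  i= 2: Z-Z =  0 → A
  i= 3: A-T =  7 → H
  i= 4: N-X = 16 → Q
  i= 5: Y-W =  2 → C
  i= 6: P-Z = 16 → Q
  i= 7: V-H = 14 → O
  i= 8: F-Z =  6 → G
  i= 9: I-Y = 10 → K
  i=10: S-S =  0 → A
  i=11: K-D =  7 → H
  i=12: U-E = 16 → Q
  i=13: F-D =  2 → C
  i=14: K-U = 16 → Q
  i=15: C-O = 14 → O
  i=16: P-J =  6 → G
  i=17: Y-O = 10 → K
  i=18: V-V =  0 → A
  i=19: N-G =  7 → H
  i=20: Z-J = 16 → Q
  i=21: N-L =  2 → C
  i=22: P-Z = 16 → Q
  i=23: C-O = 14 → O
  i=24: K-E =  6 → G
  i=25: M-C = 10 → K
  i=26: D-D =  0 → A
  i=27: I-B =  7 → H
  i=28: B-L = 16 → Q
  i=29: H-F =  2 → C
  i=30: K-U = 16 → Q
  i=31: N-Z = 14 → O
  i=32: H-B =  6 → G
  i=33: E-U = 10 → K
  i=34: E-E =  0 → A
  shifts repeat with period 8: GKAHQCQO

GKAHQCQO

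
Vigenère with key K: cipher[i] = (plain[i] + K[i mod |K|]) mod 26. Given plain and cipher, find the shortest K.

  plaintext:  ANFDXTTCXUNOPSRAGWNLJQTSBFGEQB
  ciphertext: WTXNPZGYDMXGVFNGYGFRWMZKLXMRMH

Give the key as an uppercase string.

WGSKSGN

  i= 0: W-A = 22 → W
  i= 1: T-N =  6 → G
  i= 2: X-F = 18 → S
  i= 3: N-D = 10 → K
  i= 4: P-X = 18 → S
  i= 5: Z-T =  6 → G
  i= 6: G-T = 13 → N
  i= 7: Y-C = 22 → W
  i= 8: D-X =  6 → G
  i= 9: M-U = 18 → S
  i=10: X-N = 10 → K
  i=11: G-O = 18 → S
  i=12: V-P =  6 → G
  i=13: F-S = 13 → N
  i=14: N-R = 22 → W
  i=15: G-A =  6 → G
  i=16: Y-G = 18 → S
  i=17: G-W = 10 → K
  i=18: F-N = 18 → S
  i=19: R-L =  6 → G
  i=20: W-J = 13 → N
  i=21: M-Q = 22 → W
  i=22: Z-T =  6 → G
  i=23: K-S = 18 → S
  i=24: L-B = 10 → K
  i=25: X-F = 18 → S
  i=26: M-G =  6 → G
  i=27: R-E = 13 → N
  i=28: M-Q = 22 → W
  i=29: H-B =  6 → G
  shifts repeat with period 7: WGSKSGN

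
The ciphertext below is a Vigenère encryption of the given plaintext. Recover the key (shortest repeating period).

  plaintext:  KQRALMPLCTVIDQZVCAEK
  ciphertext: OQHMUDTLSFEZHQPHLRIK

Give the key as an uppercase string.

EAQMJR

  i= 0: O-K =  4 → E
  i= 1: Q-Q =  0 → A
  i= 2: H-R = 16 → Q
  i= 3: M-A = 12 → M
  i= 4: U-L =  9 → J
  i= 5: D-M = 17 → R
  i= 6: T-P =  4 → E
  i= 7: L-L =  0 → A
  i= 8: S-C = 16 → Q
  i= 9: F-T = 12 → M
  i=10: E-V =  9 → J
  i=11: Z-I = 17 → R
  i=12: H-D =  4 → E
  i=13: Q-Q =  0 → A
  i=14: P-Z = 16 → Q
  i=15: H-V = 12 → M
  i=16: L-C =  9 → J
  i=17: R-A = 17 → R
  i=18: I-E =  4 → E
  i=19: K-K =  0 → A
  shifts repeat with period 6: EAQMJR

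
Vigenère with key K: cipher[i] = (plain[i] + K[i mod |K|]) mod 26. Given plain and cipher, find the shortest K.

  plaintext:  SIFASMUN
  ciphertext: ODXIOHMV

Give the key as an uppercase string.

  i= 0: O-S = 22 → W
  i= 1: D-I = 21 → V
  i= 2: X-F = 18 → S
  i= 3: I-A =  8 → I
  i= 4: O-S = 22 → W
  i= 5: H-M = 21 → V
  i= 6: M-U = 18 → S
  i= 7: V-N =  8 → I
  shifts repeat with period 4: WVSI

WVSI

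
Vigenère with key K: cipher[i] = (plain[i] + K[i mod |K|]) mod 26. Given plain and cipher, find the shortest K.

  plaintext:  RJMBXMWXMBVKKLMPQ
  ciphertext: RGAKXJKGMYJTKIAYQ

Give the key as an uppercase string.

  i= 0: R-R =  0 → A
  i= 1: G-J = 23 → X
  i= 2: A-M = 14 → O
  i= 3: K-B =  9 → J
  i= 4: X-X =  0 → A
  i= 5: J-M = 23 → X
  i= 6: K-W = 14 → O
  i= 7: G-X =  9 → J
  i= 8: M-M =  0 → A
  i= 9: Y-B = 23 → X
  i=10: J-V = 14 → O
  i=11: T-K =  9 → J
  i=12: K-K =  0 → A
  i=13: I-L = 23 → X
  i=14: A-M = 14 → O
  i=15: Y-P =  9 → J
  i=16: Q-Q =  0 → A
  shifts repeat with period 4: AXOJ

AXOJ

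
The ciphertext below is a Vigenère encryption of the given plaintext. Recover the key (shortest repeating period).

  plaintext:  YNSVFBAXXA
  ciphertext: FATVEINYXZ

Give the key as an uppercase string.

  i= 0: F-Y =  7 → H
  i= 1: A-N = 13 → N
  i= 2: T-S =  1 → B
  i= 3: V-V =  0 → A
  i= 4: E-F = 25 → Z
  i= 5: I-B =  7 → H
  i= 6: N-A = 13 → N
  i= 7: Y-X =  1 → B
  i= 8: X-X =  0 → A
  i= 9: Z-A = 25 → Z
  shifts repeat with period 5: HNBAZ

HNBAZ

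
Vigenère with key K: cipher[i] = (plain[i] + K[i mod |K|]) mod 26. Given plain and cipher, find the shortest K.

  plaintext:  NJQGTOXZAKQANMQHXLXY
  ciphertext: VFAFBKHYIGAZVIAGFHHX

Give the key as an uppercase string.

IWKZ

  i= 0: V-N =  8 → I
  i= 1: F-J = 22 → W
  i= 2: A-Q = 10 → K
  i= 3: F-G = 25 → Z
  i= 4: B-T =  8 → I
  i= 5: K-O = 22 → W
  i= 6: H-X = 10 → K
  i= 7: Y-Z = 25 → Z
  i= 8: I-A =  8 → I
  i= 9: G-K = 22 → W
  i=10: A-Q = 10 → K
  i=11: Z-A = 25 → Z
  i=12: V-N =  8 → I
  i=13: I-M = 22 → W
  i=14: A-Q = 10 → K
  i=15: G-H = 25 → Z
  i=16: F-X =  8 → I
  i=17: H-L = 22 → W
  i=18: H-X = 10 → K
  i=19: X-Y = 25 → Z
  shifts repeat with period 4: IWKZ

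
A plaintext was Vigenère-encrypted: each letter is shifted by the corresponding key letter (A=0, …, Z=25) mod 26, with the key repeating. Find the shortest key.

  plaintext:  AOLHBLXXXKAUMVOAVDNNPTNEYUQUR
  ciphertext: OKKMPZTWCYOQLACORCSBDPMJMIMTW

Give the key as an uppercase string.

  i= 0: O-A = 14 → O
  i= 1: K-O = 22 → W
  i= 2: K-L = 25 → Z
  i= 3: M-H =  5 → F
  i= 4: P-B = 14 → O
  i= 5: Z-L = 14 → O
  i= 6: T-X = 22 → W
  i= 7: W-X = 25 → Z
  i= 8: C-X =  5 → F
  i= 9: Y-K = 14 → O
  i=10: O-A = 14 → O
  i=11: Q-U = 22 → W
  i=12: L-M = 25 → Z
  i=13: A-V =  5 → F
  i=14: C-O = 14 → O
  i=15: O-A = 14 → O
  i=16: R-V = 22 → W
  i=17: C-D = 25 → Z
  i=18: S-N =  5 → F
  i=19: B-N = 14 → O
  i=20: D-P = 14 → O
  i=21: P-T = 22 → W
  i=22: M-N = 25 → Z
  i=23: J-E =  5 → F
  i=24: M-Y = 14 → O
  i=25: I-U = 14 → O
  i=26: M-Q = 22 → W
  i=27: T-U = 25 → Z
  i=28: W-R =  5 → F
  shifts repeat with period 5: OWZFO

OWZFO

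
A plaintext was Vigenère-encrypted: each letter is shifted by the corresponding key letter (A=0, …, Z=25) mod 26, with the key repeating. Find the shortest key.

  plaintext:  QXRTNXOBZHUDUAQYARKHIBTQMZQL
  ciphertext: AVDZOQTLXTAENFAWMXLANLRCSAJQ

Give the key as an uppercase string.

KYMGBTF

  i= 0: A-Q = 10 → K
  i= 1: V-X = 24 → Y
  i= 2: D-R = 12 → M
  i= 3: Z-T =  6 → G
  i= 4: O-N =  1 → B
  i= 5: Q-X = 19 → T
  i= 6: T-O =  5 → F
  i= 7: L-B = 10 → K
  i= 8: X-Z = 24 → Y
  i= 9: T-H = 12 → M
  i=10: A-U =  6 → G
  i=11: E-D =  1 → B
  i=12: N-U = 19 → T
  i=13: F-A =  5 → F
  i=14: A-Q = 10 → K
  i=15: W-Y = 24 → Y
  i=16: M-A = 12 → M
  i=17: X-R =  6 → G
  i=18: L-K =  1 → B
  i=19: A-H = 19 → T
  i=20: N-I =  5 → F
  i=21: L-B = 10 → K
  i=22: R-T = 24 → Y
  i=23: C-Q = 12 → M
  i=24: S-M =  6 → G
  i=25: A-Z =  1 → B
  i=26: J-Q = 19 → T
  i=27: Q-L =  5 → F
  shifts repeat with period 7: KYMGBTF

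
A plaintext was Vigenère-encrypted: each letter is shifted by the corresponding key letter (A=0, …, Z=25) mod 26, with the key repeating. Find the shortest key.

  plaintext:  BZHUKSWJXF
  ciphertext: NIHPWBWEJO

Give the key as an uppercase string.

MJAV

  i= 0: N-B = 12 → M
  i= 1: I-Z =  9 → J
  i= 2: H-H =  0 → A
  i= 3: P-U = 21 → V
  i= 4: W-K = 12 → M
  i= 5: B-S =  9 → J
  i= 6: W-W =  0 → A
  i= 7: E-J = 21 → V
  i= 8: J-X = 12 → M
  i= 9: O-F =  9 → J
  shifts repeat with period 4: MJAV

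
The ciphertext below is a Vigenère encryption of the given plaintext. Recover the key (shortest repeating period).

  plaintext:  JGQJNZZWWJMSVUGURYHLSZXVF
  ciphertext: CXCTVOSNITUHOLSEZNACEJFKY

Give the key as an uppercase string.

TRMKIP

  i= 0: C-J = 19 → T
  i= 1: X-G = 17 → R
  i= 2: C-Q = 12 → M
  i= 3: T-J = 10 → K
  i= 4: V-N =  8 → I
  i= 5: O-Z = 15 → P
  i= 6: S-Z = 19 → T
  i= 7: N-W = 17 → R
  i= 8: I-W = 12 → M
  i= 9: T-J = 10 → K
  i=10: U-M =  8 → I
  i=11: H-S = 15 → P
  i=12: O-V = 19 → T
  i=13: L-U = 17 → R
  i=14: S-G = 12 → M
  i=15: E-U = 10 → K
  i=16: Z-R =  8 → I
  i=17: N-Y = 15 → P
  i=18: A-H = 19 → T
  i=19: C-L = 17 → R
  i=20: E-S = 12 → M
  i=21: J-Z = 10 → K
  i=22: F-X =  8 → I
  i=23: K-V = 15 → P
  i=24: Y-F = 19 → T
  shifts repeat with period 6: TRMKIP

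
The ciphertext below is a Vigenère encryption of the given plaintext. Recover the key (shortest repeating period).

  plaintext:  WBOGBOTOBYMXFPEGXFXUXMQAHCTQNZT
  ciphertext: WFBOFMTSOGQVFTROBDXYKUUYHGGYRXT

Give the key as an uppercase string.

  i= 0: W-W =  0 → A
  i= 1: F-B =  4 → E
  i= 2: B-O = 13 → N
  i= 3: O-G =  8 → I
  i= 4: F-B =  4 → E
  i= 5: M-O = 24 → Y
  i= 6: T-T =  0 → A
  i= 7: S-O =  4 → E
  i= 8: O-B = 13 → N
  i= 9: G-Y =  8 → I
  i=10: Q-M =  4 → E
  i=11: V-X = 24 → Y
  i=12: F-F =  0 → A
  i=13: T-P =  4 → E
  i=14: R-E = 13 → N
  i=15: O-G =  8 → I
  i=16: B-X =  4 → E
  i=17: D-F = 24 → Y
  i=18: X-X =  0 → A
  i=19: Y-U =  4 → E
  i=20: K-X = 13 → N
  i=21: U-M =  8 → I
  i=22: U-Q =  4 → E
  i=23: Y-A = 24 → Y
  i=24: H-H =  0 → A
  i=25: G-C =  4 → E
  i=26: G-T = 13 → N
  i=27: Y-Q =  8 → I
  i=28: R-N =  4 → E
  i=29: X-Z = 24 → Y
  i=30: T-T =  0 → A
  shifts repeat with period 6: AENIEY

AENIEY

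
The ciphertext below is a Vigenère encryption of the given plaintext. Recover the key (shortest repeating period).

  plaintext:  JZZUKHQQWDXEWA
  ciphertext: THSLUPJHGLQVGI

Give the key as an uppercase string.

  i= 0: T-J = 10 → K
  i= 1: H-Z =  8 → I
  i= 2: S-Z = 19 → T
  i= 3: L-U = 17 → R
  i= 4: U-K = 10 → K
  i= 5: P-H =  8 → I
  i= 6: J-Q = 19 → T
  i= 7: H-Q = 17 → R
  i= 8: G-W = 10 → K
  i= 9: L-D =  8 → I
  i=10: Q-X = 19 → T
  i=11: V-E = 17 → R
  i=12: G-W = 10 → K
  i=13: I-A =  8 → I
  shifts repeat with period 4: KITR

KITR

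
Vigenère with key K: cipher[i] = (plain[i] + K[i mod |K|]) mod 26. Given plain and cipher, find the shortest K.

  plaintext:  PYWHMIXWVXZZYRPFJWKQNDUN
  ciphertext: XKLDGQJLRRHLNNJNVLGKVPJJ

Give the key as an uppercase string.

  i= 0: X-P =  8 → I
  i= 1: K-Y = 12 → M
  i= 2: L-W = 15 → P
  i= 3: D-H = 22 → W
  i= 4: G-M = 20 → U
  i= 5: Q-I =  8 → I
  i= 6: J-X = 12 → M
  i= 7: L-W = 15 → P
  i= 8: R-V = 22 → W
  i= 9: R-X = 20 → U
  i=10: H-Z =  8 → I
  i=11: L-Z = 12 → M
  i=12: N-Y = 15 → P
  i=13: N-R = 22 → W
  i=14: J-P = 20 → U
  i=15: N-F =  8 → I
  i=16: V-J = 12 → M
  i=17: L-W = 15 → P
  i=18: G-K = 22 → W
  i=19: K-Q = 20 → U
  i=20: V-N =  8 → I
  i=21: P-D = 12 → M
  i=22: J-U = 15 → P
  i=23: J-N = 22 → W
  shifts repeat with period 5: IMPWU

IMPWU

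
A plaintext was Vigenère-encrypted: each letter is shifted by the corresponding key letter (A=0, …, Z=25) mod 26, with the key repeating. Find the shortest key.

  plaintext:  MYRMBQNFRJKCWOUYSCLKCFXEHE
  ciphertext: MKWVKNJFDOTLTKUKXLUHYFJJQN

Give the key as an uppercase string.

  i= 0: M-M =  0 → A
  i= 1: K-Y = 12 → M
  i= 2: W-R =  5 → F
  i= 3: V-M =  9 → J
  i= 4: K-B =  9 → J
  i= 5: N-Q = 23 → X
  i= 6: J-N = 22 → W
  i= 7: F-F =  0 → A
  i= 8: D-R = 12 → M
  i= 9: O-J =  5 → F
  i=10: T-K =  9 → J
  i=11: L-C =  9 → J
  i=12: T-W = 23 → X
  i=13: K-O = 22 → W
  i=14: U-U =  0 → A
  i=15: K-Y = 12 → M
  i=16: X-S =  5 → F
  i=17: L-C =  9 → J
  i=18: U-L =  9 → J
  i=19: H-K = 23 → X
  i=20: Y-C = 22 → W
  i=21: F-F =  0 → A
  i=22: J-X = 12 → M
  i=23: J-E =  5 → F
  i=24: Q-H =  9 → J
  i=25: N-E =  9 → J
  shifts repeat with period 7: AMFJJXW

AMFJJXW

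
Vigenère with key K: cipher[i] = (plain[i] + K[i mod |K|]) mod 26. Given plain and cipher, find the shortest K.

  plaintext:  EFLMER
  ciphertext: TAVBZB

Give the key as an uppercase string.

  i= 0: T-E = 15 → P
  i= 1: A-F = 21 → V
  i= 2: V-L = 10 → K
  i= 3: B-M = 15 → P
  i= 4: Z-E = 21 → V
  i= 5: B-R = 10 → K
  shifts repeat with period 3: PVK

PVK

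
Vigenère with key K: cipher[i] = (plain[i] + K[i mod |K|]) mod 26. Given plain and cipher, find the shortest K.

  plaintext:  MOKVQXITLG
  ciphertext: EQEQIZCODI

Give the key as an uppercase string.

  i= 0: E-M = 18 → S
  i= 1: Q-O =  2 → C
  i= 2: E-K = 20 → U
  i= 3: Q-V = 21 → V
  i= 4: I-Q = 18 → S
  i= 5: Z-X =  2 → C
  i= 6: C-I = 20 → U
  i= 7: O-T = 21 → V
  i= 8: D-L = 18 → S
  i= 9: I-G =  2 → C
  shifts repeat with period 4: SCUV

SCUV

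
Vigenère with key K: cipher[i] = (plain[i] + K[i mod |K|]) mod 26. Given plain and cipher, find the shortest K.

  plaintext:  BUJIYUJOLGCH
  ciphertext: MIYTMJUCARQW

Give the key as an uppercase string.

  i= 0: M-B = 11 → L
  i= 1: I-U = 14 → O
  i= 2: Y-J = 15 → P
  i= 3: T-I = 11 → L
  i= 4: M-Y = 14 → O
  i= 5: J-U = 15 → P
  i= 6: U-J = 11 → L
  i= 7: C-O = 14 → O
  i= 8: A-L = 15 → P
  i= 9: R-G = 11 → L
  i=10: Q-C = 14 → O
  i=11: W-H = 15 → P
  shifts repeat with period 3: LOP

LOP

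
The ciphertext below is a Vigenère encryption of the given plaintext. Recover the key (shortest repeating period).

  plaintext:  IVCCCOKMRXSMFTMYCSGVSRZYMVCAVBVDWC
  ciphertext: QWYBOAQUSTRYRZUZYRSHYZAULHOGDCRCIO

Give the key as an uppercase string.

  i= 0: Q-I =  8 → I
  i= 1: W-V =  1 → B
  i= 2: Y-C = 22 → W
  i= 3: B-C = 25 → Z
  i= 4: O-C = 12 → M
  i= 5: A-O = 12 → M
  i= 6: Q-K =  6 → G
  i= 7: U-M =  8 → I
  i= 8: S-R =  1 → B
  i= 9: T-X = 22 → W
  i=10: R-S = 25 → Z
  i=11: Y-M = 12 → M
  i=12: R-F = 12 → M
  i=13: Z-T =  6 → G
  i=14: U-M =  8 → I
  i=15: Z-Y =  1 → B
  i=16: Y-C = 22 → W
  i=17: R-S = 25 → Z
  i=18: S-G = 12 → M
  i=19: H-V = 12 → M
  i=20: Y-S =  6 → G
  i=21: Z-R =  8 → I
  i=22: A-Z =  1 → B
  i=23: U-Y = 22 → W
  i=24: L-M = 25 → Z
  i=25: H-V = 12 → M
  i=26: O-C = 12 → M
  i=27: G-A =  6 → G
  i=28: D-V =  8 → I
  i=29: C-B =  1 → B
  i=30: R-V = 22 → W
  i=31: C-D = 25 → Z
  i=32: I-W = 12 → M
  i=33: O-C = 12 → M
  shifts repeat with period 7: IBWZMMG

IBWZMMG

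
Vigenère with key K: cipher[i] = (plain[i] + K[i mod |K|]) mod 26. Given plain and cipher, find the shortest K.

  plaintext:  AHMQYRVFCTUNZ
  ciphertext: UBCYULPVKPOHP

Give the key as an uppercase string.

  i= 0: U-A = 20 → U
  i= 1: B-H = 20 → U
  i= 2: C-M = 16 → Q
  i= 3: Y-Q =  8 → I
  i= 4: U-Y = 22 → W
  i= 5: L-R = 20 → U
  i= 6: P-V = 20 → U
  i= 7: V-F = 16 → Q
  i= 8: K-C =  8 → I
  i= 9: P-T = 22 → W
  i=10: O-U = 20 → U
  i=11: H-N = 20 → U
  i=12: P-Z = 16 → Q
  shifts repeat with period 5: UUQIW

UUQIW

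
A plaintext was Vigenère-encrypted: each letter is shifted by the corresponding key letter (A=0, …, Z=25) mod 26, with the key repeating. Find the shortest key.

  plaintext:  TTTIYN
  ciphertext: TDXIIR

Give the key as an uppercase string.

AKE

  i= 0: T-T =  0 → A
  i= 1: D-T = 10 → K
  i= 2: X-T =  4 → E
  i= 3: I-I =  0 → A
  i= 4: I-Y = 10 → K
  i= 5: R-N =  4 → E
  shifts repeat with period 3: AKE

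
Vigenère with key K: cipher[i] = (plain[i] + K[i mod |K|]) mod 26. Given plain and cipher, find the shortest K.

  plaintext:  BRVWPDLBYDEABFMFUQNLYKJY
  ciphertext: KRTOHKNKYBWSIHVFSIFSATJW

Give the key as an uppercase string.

  i= 0: K-B =  9 → J
  i= 1: R-R =  0 → A
  i= 2: T-V = 24 → Y
  i= 3: O-W = 18 → S
  i= 4: H-P = 18 → S
  i= 5: K-D =  7 → H
  i= 6: N-L =  2 → C
  i= 7: K-B =  9 → J
  i= 8: Y-Y =  0 → A
  i= 9: B-D = 24 → Y
  i=10: W-E = 18 → S
  i=11: S-A = 18 → S
  i=12: I-B =  7 → H
  i=13: H-F =  2 → C
  i=14: V-M =  9 → J
  i=15: F-F =  0 → A
  i=16: S-U = 24 → Y
  i=17: I-Q = 18 → S
  i=18: F-N = 18 → S
  i=19: S-L =  7 → H
  i=20: A-Y =  2 → C
  i=21: T-K =  9 → J
  i=22: J-J =  0 → A
  i=23: W-Y = 24 → Y
  shifts repeat with period 7: JAYSSHC

JAYSSHC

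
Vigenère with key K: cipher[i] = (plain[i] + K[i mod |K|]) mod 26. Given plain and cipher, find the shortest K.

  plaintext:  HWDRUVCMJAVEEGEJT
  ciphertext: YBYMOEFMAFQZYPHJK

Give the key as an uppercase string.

  i= 0: Y-H = 17 → R
  i= 1: B-W =  5 → F
  i= 2: Y-D = 21 → V
  i= 3: M-R = 21 → V
  i= 4: O-U = 20 → U
  i= 5: E-V =  9 → J
  i= 6: F-C =  3 → D
  i= 7: M-M =  0 → A
  i= 8: A-J = 17 → R
  i= 9: F-A =  5 → F
  i=10: Q-V = 21 → V
  i=11: Z-E = 21 → V
  i=12: Y-E = 20 → U
  i=13: P-G =  9 → J
  i=14: H-E =  3 → D
  i=15: J-J =  0 → A
  i=16: K-T = 17 → R
  shifts repeat with period 8: RFVVUJDA

RFVVUJDA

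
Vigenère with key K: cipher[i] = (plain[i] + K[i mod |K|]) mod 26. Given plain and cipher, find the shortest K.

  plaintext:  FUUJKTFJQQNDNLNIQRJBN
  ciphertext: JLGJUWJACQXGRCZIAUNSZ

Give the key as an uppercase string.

  i= 0: J-F =  4 → E
  i= 1: L-U = 17 → R
  i= 2: G-U = 12 → M
  i= 3: J-J =  0 → A
  i= 4: U-K = 10 → K
  i= 5: W-T =  3 → D
  i= 6: J-F =  4 → E
  i= 7: A-J = 17 → R
  i= 8: C-Q = 12 → M
  i= 9: Q-Q =  0 → A
  i=10: X-N = 10 → K
  i=11: G-D =  3 → D
  i=12: R-N =  4 → E
  i=13: C-L = 17 → R
  i=14: Z-N = 12 → M
  i=15: I-I =  0 → A
  i=16: A-Q = 10 → K
  i=17: U-R =  3 → D
  i=18: N-J =  4 → E
  i=19: S-B = 17 → R
  i=20: Z-N = 12 → M
  shifts repeat with period 6: ERMAKD

ERMAKD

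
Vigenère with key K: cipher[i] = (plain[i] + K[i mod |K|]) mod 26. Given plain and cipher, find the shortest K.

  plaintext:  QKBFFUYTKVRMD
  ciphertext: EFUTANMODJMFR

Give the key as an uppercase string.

OVT

  i= 0: E-Q = 14 → O
  i= 1: F-K = 21 → V
  i= 2: U-B = 19 → T
  i= 3: T-F = 14 → O
  i= 4: A-F = 21 → V
  i= 5: N-U = 19 → T
  i= 6: M-Y = 14 → O
  i= 7: O-T = 21 → V
  i= 8: D-K = 19 → T
  i= 9: J-V = 14 → O
  i=10: M-R = 21 → V
  i=11: F-M = 19 → T
  i=12: R-D = 14 → O
  shifts repeat with period 3: OVT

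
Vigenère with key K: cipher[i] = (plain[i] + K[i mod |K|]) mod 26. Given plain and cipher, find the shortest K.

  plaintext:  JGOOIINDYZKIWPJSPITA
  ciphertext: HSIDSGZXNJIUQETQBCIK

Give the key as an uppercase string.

  i= 0: H-J = 24 → Y
  i= 1: S-G = 12 → M
  i= 2: I-O = 20 → U
  i= 3: D-O = 15 → P
  i= 4: S-I = 10 → K
  i= 5: G-I = 24 → Y
  i= 6: Z-N = 12 → M
  i= 7: X-D = 20 → U
  i= 8: N-Y = 15 → P
  i= 9: J-Z = 10 → K
  i=10: I-K = 24 → Y
  i=11: U-I = 12 → M
  i=12: Q-W = 20 → U
  i=13: E-P = 15 → P
  i=14: T-J = 10 → K
  i=15: Q-S = 24 → Y
  i=16: B-P = 12 → M
  i=17: C-I = 20 → U
  i=18: I-T = 15 → P
  i=19: K-A = 10 → K
  shifts repeat with period 5: YMUPK

YMUPK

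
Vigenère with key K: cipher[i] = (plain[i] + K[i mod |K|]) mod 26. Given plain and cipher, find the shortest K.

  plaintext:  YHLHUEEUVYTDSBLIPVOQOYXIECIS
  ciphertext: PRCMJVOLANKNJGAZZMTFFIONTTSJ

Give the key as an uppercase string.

  i= 0: P-Y = 17 → R
  i= 1: R-H = 10 → K
  i= 2: C-L = 17 → R
  i= 3: M-H =  5 → F
  i= 4: J-U = 15 → P
  i= 5: V-E = 17 → R
  i= 6: O-E = 10 → K
  i= 7: L-U = 17 → R
  i= 8: A-V =  5 → F
  i= 9: N-Y = 15 → P
  i=10: K-T = 17 → R
  i=11: N-D = 10 → K
  i=12: J-S = 17 → R
  i=13: G-B =  5 → F
  i=14: A-L = 15 → P
  i=15: Z-I = 17 → R
  i=16: Z-P = 10 → K
  i=17: M-V = 17 → R
  i=18: T-O =  5 → F
  i=19: F-Q = 15 → P
  i=20: F-O = 17 → R
  i=21: I-Y = 10 → K
  i=22: O-X = 17 → R
  i=23: N-I =  5 → F
  i=24: T-E = 15 → P
  i=25: T-C = 17 → R
  i=26: S-I = 10 → K
  i=27: J-S = 17 → R
  shifts repeat with period 5: RKRFP

RKRFP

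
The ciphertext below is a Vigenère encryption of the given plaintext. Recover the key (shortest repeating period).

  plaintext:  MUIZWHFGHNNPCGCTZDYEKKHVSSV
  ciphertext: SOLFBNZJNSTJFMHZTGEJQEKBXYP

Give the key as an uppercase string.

  i= 0: S-M =  6 → G
  i= 1: O-U = 20 → U
  i= 2: L-I =  3 → D
  i= 3: F-Z =  6 → G
  i= 4: B-W =  5 → F
  i= 5: N-H =  6 → G
  i= 6: Z-F = 20 → U
  i= 7: J-G =  3 → D
  i= 8: N-H =  6 → G
  i= 9: S-N =  5 → F
  i=10: T-N =  6 → G
  i=11: J-P = 20 → U
  i=12: F-C =  3 → D
  i=13: M-G =  6 → G
  i=14: H-C =  5 → F
  i=15: Z-T =  6 → G
  i=16: T-Z = 20 → U
  i=17: G-D =  3 → D
  i=18: E-Y =  6 → G
  i=19: J-E =  5 → F
  i=20: Q-K =  6 → G
  i=21: E-K = 20 → U
  i=22: K-H =  3 → D
  i=23: B-V =  6 → G
  i=24: X-S =  5 → F
  i=25: Y-S =  6 → G
  i=26: P-V = 20 → U
  shifts repeat with period 5: GUDGF

GUDGF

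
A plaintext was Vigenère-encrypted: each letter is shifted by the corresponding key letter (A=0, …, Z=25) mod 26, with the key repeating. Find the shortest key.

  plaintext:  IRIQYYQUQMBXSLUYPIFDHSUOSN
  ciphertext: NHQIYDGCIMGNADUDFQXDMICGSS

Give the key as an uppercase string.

FQISA

  i= 0: N-I =  5 → F
  i= 1: H-R = 16 → Q
  i= 2: Q-I =  8 → I
  i= 3: I-Q = 18 → S
  i= 4: Y-Y =  0 → A
  i= 5: D-Y =  5 → F
  i= 6: G-Q = 16 → Q
  i= 7: C-U =  8 → I
  i= 8: I-Q = 18 → S
  i= 9: M-M =  0 → A
  i=10: G-B =  5 → F
  i=11: N-X = 16 → Q
  i=12: A-S =  8 → I
  i=13: D-L = 18 → S
  i=14: U-U =  0 → A
  i=15: D-Y =  5 → F
  i=16: F-P = 16 → Q
  i=17: Q-I =  8 → I
  i=18: X-F = 18 → S
  i=19: D-D =  0 → A
  i=20: M-H =  5 → F
  i=21: I-S = 16 → Q
  i=22: C-U =  8 → I
  i=23: G-O = 18 → S
  i=24: S-S =  0 → A
  i=25: S-N =  5 → F
  shifts repeat with period 5: FQISA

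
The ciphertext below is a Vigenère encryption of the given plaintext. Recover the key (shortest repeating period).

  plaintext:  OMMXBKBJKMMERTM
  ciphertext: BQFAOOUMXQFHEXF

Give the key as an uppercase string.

  i= 0: B-O = 13 → N
  i= 1: Q-M =  4 → E
  i= 2: F-M = 19 → T
  i= 3: A-X =  3 → D
  i= 4: O-B = 13 → N
  i= 5: O-K =  4 → E
  i= 6: U-B = 19 → T
  i= 7: M-J =  3 → D
  i= 8: X-K = 13 → N
  i= 9: Q-M =  4 → E
  i=10: F-M = 19 → T
  i=11: H-E =  3 → D
  i=12: E-R = 13 → N
  i=13: X-T =  4 → E
  i=14: F-M = 19 → T
  shifts repeat with period 4: NETD

NETD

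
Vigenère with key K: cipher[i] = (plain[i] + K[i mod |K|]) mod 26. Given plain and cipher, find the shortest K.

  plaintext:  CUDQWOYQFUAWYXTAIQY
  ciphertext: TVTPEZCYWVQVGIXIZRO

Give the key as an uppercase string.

  i= 0: T-C = 17 → R
  i= 1: V-U =  1 → B
  i= 2: T-D = 16 → Q
  i= 3: P-Q = 25 → Z
  i= 4: E-W =  8 → I
  i= 5: Z-O = 11 → L
  i= 6: C-Y =  4 → E
  i= 7: Y-Q =  8 → I
  i= 8: W-F = 17 → R
  i= 9: V-U =  1 → B
  i=10: Q-A = 16 → Q
  i=11: V-W = 25 → Z
  i=12: G-Y =  8 → I
  i=13: I-X = 11 → L
  i=14: X-T =  4 → E
  i=15: I-A =  8 → I
  i=16: Z-I = 17 → R
  i=17: R-Q =  1 → B
  i=18: O-Y = 16 → Q
  shifts repeat with period 8: RBQZILEI

RBQZILEI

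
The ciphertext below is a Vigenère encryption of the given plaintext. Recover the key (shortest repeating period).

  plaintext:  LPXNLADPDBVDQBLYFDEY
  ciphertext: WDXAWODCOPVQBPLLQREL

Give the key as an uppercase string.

  i= 0: W-L = 11 → L
  i= 1: D-P = 14 → O
  i= 2: X-X =  0 → A
  i= 3: A-N = 13 → N
  i= 4: W-L = 11 → L
  i= 5: O-A = 14 → O
  i= 6: D-D =  0 → A
  i= 7: C-P = 13 → N
  i= 8: O-D = 11 → L
  i= 9: P-B = 14 → O
  i=10: V-V =  0 → A
  i=11: Q-D = 13 → N
  i=12: B-Q = 11 → L
  i=13: P-B = 14 → O
  i=14: L-L =  0 → A
  i=15: L-Y = 13 → N
  i=16: Q-F = 11 → L
  i=17: R-D = 14 → O
  i=18: E-E =  0 → A
  i=19: L-Y = 13 → N
  shifts repeat with period 4: LOAN

LOAN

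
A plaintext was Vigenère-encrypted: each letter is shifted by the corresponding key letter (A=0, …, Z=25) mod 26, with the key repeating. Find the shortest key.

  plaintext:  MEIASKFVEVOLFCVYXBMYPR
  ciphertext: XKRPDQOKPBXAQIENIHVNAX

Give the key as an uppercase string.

LGJP

  i= 0: X-M = 11 → L
  i= 1: K-E =  6 → G
  i= 2: R-I =  9 → J
  i= 3: P-A = 15 → P
  i= 4: D-S = 11 → L
  i= 5: Q-K =  6 → G
  i= 6: O-F =  9 → J
  i= 7: K-V = 15 → P
  i= 8: P-E = 11 → L
  i= 9: B-V =  6 → G
  i=10: X-O =  9 → J
  i=11: A-L = 15 → P
  i=12: Q-F = 11 → L
  i=13: I-C =  6 → G
  i=14: E-V =  9 → J
  i=15: N-Y = 15 → P
  i=16: I-X = 11 → L
  i=17: H-B =  6 → G
  i=18: V-M =  9 → J
  i=19: N-Y = 15 → P
  i=20: A-P = 11 → L
  i=21: X-R =  6 → G
  shifts repeat with period 4: LGJP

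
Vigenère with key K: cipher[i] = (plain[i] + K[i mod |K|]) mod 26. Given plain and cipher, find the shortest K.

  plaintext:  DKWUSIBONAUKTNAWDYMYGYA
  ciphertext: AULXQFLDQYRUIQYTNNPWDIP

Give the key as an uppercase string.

XKPDY

  i= 0: A-D = 23 → X
  i= 1: U-K = 10 → K
  i= 2: L-W = 15 → P
  i= 3: X-U =  3 → D
  i= 4: Q-S = 24 → Y
  i= 5: F-I = 23 → X
  i= 6: L-B = 10 → K
  i= 7: D-O = 15 → P
  i= 8: Q-N =  3 → D
  i= 9: Y-A = 24 → Y
  i=10: R-U = 23 → X
  i=11: U-K = 10 → K
  i=12: I-T = 15 → P
  i=13: Q-N =  3 → D
  i=14: Y-A = 24 → Y
  i=15: T-W = 23 → X
  i=16: N-D = 10 → K
  i=17: N-Y = 15 → P
  i=18: P-M =  3 → D
  i=19: W-Y = 24 → Y
  i=20: D-G = 23 → X
  i=21: I-Y = 10 → K
  i=22: P-A = 15 → P
  shifts repeat with period 5: XKPDY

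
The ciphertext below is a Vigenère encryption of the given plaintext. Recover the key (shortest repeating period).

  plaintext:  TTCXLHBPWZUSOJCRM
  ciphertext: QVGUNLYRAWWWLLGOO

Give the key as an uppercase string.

  i= 0: Q-T = 23 → X
  i= 1: V-T =  2 → C
  i= 2: G-C =  4 → E
  i= 3: U-X = 23 → X
  i= 4: N-L =  2 → C
  i= 5: L-H =  4 → E
  i= 6: Y-B = 23 → X
  i= 7: R-P =  2 → C
  i= 8: A-W =  4 → E
  i= 9: W-Z = 23 → X
  i=10: W-U =  2 → C
  i=11: W-S =  4 → E
  i=12: L-O = 23 → X
  i=13: L-J =  2 → C
  i=14: G-C =  4 → E
  i=15: O-R = 23 → X
  i=16: O-M =  2 → C
  shifts repeat with period 3: XCE

XCE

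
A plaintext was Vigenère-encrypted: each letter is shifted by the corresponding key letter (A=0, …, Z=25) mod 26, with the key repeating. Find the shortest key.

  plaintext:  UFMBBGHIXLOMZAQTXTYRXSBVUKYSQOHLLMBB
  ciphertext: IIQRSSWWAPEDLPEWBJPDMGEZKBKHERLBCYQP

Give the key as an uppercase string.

  i= 0: I-U = 14 → O
  i= 1: I-F =  3 → D
  i= 2: Q-M =  4 → E
  i= 3: R-B = 16 → Q
  i= 4: S-B = 17 → R
  i= 5: S-G = 12 → M
  i= 6: W-H = 15 → P
  i= 7: W-I = 14 → O
  i= 8: A-X =  3 → D
  i= 9: P-L =  4 → E
  i=10: E-O = 16 → Q
  i=11: D-M = 17 → R
  i=12: L-Z = 12 → M
  i=13: P-A = 15 → P
  i=14: E-Q = 14 → O
  i=15: W-T =  3 → D
  i=16: B-X =  4 → E
  i=17: J-T = 16 → Q
  i=18: P-Y = 17 → R
  i=19: D-R = 12 → M
  i=20: M-X = 15 → P
  i=21: G-S = 14 → O
  i=22: E-B =  3 → D
  i=23: Z-V =  4 → E
  i=24: K-U = 16 → Q
  i=25: B-K = 17 → R
  i=26: K-Y = 12 → M
  i=27: H-S = 15 → P
  i=28: E-Q = 14 → O
  i=29: R-O =  3 → D
  i=30: L-H =  4 → E
  i=31: B-L = 16 → Q
  i=32: C-L = 17 → R
  i=33: Y-M = 12 → M
  i=34: Q-B = 15 → P
  i=35: P-B = 14 → O
  shifts repeat with period 7: ODEQRMP

ODEQRMP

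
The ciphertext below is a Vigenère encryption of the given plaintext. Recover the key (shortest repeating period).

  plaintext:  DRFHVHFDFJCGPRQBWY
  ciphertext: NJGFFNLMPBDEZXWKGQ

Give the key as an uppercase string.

KSBYKGGJ

  i= 0: N-D = 10 → K
  i= 1: J-R = 18 → S
  i= 2: G-F =  1 → B
  i= 3: F-H = 24 → Y
  i= 4: F-V = 10 → K
  i= 5: N-H =  6 → G
  i= 6: L-F =  6 → G
  i= 7: M-D =  9 → J
  i= 8: P-F = 10 → K
  i= 9: B-J = 18 → S
  i=10: D-C =  1 → B
  i=11: E-G = 24 → Y
  i=12: Z-P = 10 → K
  i=13: X-R =  6 → G
  i=14: W-Q =  6 → G
  i=15: K-B =  9 → J
  i=16: G-W = 10 → K
  i=17: Q-Y = 18 → S
  shifts repeat with period 8: KSBYKGGJ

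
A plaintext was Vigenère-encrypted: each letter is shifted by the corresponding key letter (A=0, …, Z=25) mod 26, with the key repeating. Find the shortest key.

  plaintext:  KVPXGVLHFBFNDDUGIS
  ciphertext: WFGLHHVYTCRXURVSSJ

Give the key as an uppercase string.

  i= 0: W-K = 12 → M
  i= 1: F-V = 10 → K
  i= 2: G-P = 17 → R
  i= 3: L-X = 14 → O
  i= 4: H-G =  1 → B
  i= 5: H-V = 12 → M
  i= 6: V-L = 10 → K
  i= 7: Y-H = 17 → R
  i= 8: T-F = 14 → O
  i= 9: C-B =  1 → B
  i=10: R-F = 12 → M
  i=11: X-N = 10 → K
  i=12: U-D = 17 → R
  i=13: R-D = 14 → O
  i=14: V-U =  1 → B
  i=15: S-G = 12 → M
  i=16: S-I = 10 → K
  i=17: J-S = 17 → R
  shifts repeat with period 5: MKROB

MKROB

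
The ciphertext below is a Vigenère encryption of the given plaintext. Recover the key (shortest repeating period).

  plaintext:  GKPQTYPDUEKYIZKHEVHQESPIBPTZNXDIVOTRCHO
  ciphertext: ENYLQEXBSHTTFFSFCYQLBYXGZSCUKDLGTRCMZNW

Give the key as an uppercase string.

  i= 0: E-G = 24 → Y
  i= 1: N-K =  3 → D
  i= 2: Y-P =  9 → J
  i= 3: L-Q = 21 → V
  i= 4: Q-T = 23 → X
  i= 5: E-Y =  6 → G
  i= 6: X-P =  8 → I
  i= 7: B-D = 24 → Y
  i= 8: S-U = 24 → Y
  i= 9: H-E =  3 → D
  i=10: T-K =  9 → J
  i=11: T-Y = 21 → V
  i=12: F-I = 23 → X
  i=13: F-Z =  6 → G
  i=14: S-K =  8 → I
  i=15: F-H = 24 → Y
  i=16: C-E = 24 → Y
  i=17: Y-V =  3 → D
  i=18: Q-H =  9 → J
  i=19: L-Q = 21 → V
  i=20: B-E = 23 → X
  i=21: Y-S =  6 → G
  i=22: X-P =  8 → I
  i=23: G-I = 24 → Y
  i=24: Z-B = 24 → Y
  i=25: S-P =  3 → D
  i=26: C-T =  9 → J
  i=27: U-Z = 21 → V
  i=28: K-N = 23 → X
  i=29: D-X =  6 → G
  i=30: L-D =  8 → I
  i=31: G-I = 24 → Y
  i=32: T-V = 24 → Y
  i=33: R-O =  3 → D
  i=34: C-T =  9 → J
  i=35: M-R = 21 → V
  i=36: Z-C = 23 → X
  i=37: N-H =  6 → G
  i=38: W-O =  8 → I
  shifts repeat with period 8: YDJVXGIY

YDJVXGIY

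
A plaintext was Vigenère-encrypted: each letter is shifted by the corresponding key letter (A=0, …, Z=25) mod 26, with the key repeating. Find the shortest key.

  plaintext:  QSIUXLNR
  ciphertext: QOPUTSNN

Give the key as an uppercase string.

  i= 0: Q-Q =  0 → A
  i= 1: O-S = 22 → W
  i= 2: P-I =  7 → H
  i= 3: U-U =  0 → A
  i= 4: T-X = 22 → W
  i= 5: S-L =  7 → H
  i= 6: N-N =  0 → A
  i= 7: N-R = 22 → W
  shifts repeat with period 3: AWH

AWH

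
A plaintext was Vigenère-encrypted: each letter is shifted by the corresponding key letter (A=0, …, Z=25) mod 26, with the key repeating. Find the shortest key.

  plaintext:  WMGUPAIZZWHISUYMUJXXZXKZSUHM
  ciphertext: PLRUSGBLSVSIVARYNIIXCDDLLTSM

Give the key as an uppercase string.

  i= 0: P-W = 19 → T
  i= 1: L-M = 25 → Z
  i= 2: R-G = 11 → L
  i= 3: U-U =  0 → A
  i= 4: S-P =  3 → D
  i= 5: G-A =  6 → G
  i= 6: B-I = 19 → T
  i= 7: L-Z = 12 → M
  i= 8: S-Z = 19 → T
  i= 9: V-W = 25 → Z
  i=10: S-H = 11 → L
  i=11: I-I =  0 → A
  i=12: V-S =  3 → D
  i=13: A-U =  6 → G
  i=14: R-Y = 19 → T
  i=15: Y-M = 12 → M
  i=16: N-U = 19 → T
  i=17: I-J = 25 → Z
  i=18: I-X = 11 → L
  i=19: X-X =  0 → A
  i=20: C-Z =  3 → D
  i=21: D-X =  6 → G
  i=22: D-K = 19 → T
  i=23: L-Z = 12 → M
  i=24: L-S = 19 → T
  i=25: T-U = 25 → Z
  i=26: S-H = 11 → L
  i=27: M-M =  0 → A
  shifts repeat with period 8: TZLADGTM

TZLADGTM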